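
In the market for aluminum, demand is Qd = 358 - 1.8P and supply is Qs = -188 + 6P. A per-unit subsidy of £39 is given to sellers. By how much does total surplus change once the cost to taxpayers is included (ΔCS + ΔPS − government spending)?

Net change in total surplus = -£1053

Pre-subsidy: 358 - 1.8P = -188 + 6P gives P* = 70, Q* = 232.
With the subsidy, sellers receive Ps = Pb + 39 for each unit, where Pb is the price buyers pay.
Supply in terms of Pb becomes Qs = -188 + 6(Pb + 39) = 46 + 6Pb. Setting this equal to demand: 358 - 1.8Pb = 46 + 6Pb, so Pb = 40.
Sellers receive Ps = 40 + 39 = 79; Q' = 358 − 1.8·40 = 286.
ΔCS = ½(232 + 286)(70 − 40) = 7770; ΔPS = ½(232 + 286)(79 − 70) = 2331.
Government spending = 39 × 286 = 11154.
Net change = 7770 + 2331 − 11154 = -1053. The loss equals the DWL triangle ½·39·54.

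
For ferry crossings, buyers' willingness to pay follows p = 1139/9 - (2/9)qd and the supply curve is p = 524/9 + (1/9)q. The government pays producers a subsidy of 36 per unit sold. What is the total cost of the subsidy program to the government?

Government cost = 11268

Pre-subsidy: 1139/9 - (2/9)q = 524/9 + (1/9)q gives q* = 205 and p* = 81.
With the subsidy, sellers receive ps = pb + 36 for each unit, where pb is the price buyers pay.
On the curves, pb = 1139/9 - (2/9)q and ps = 524/9 + (1/9)q; the wedge ps − pb = 36 gives 524/9 + (1/9)q − (1139/9 - (2/9)q) = 36, so q' = 313.
Then pb = 1139/9 − (2/9)·313 = 57 and ps = 524/9 + (1/9)·313 = 93.
Government outlay = subsidy × quantity = 36 × 313 = 11268.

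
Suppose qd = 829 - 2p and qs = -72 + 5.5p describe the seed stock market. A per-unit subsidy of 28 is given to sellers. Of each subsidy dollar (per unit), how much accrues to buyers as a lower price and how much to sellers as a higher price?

Buyers gain 308/15 per unit; sellers gain 112/15 per unit

Pre-subsidy: 829 - 2p = -72 + 5.5p gives p* = 1802/15, q* = 8831/15.
With the subsidy, sellers receive ps = pb + 28 for each unit, where pb is the price buyers pay.
Supply in terms of pb becomes qs = -72 + 5.5(pb + 28) = 82 + 5.5pb. Setting this equal to demand: 829 - 2pb = 82 + 5.5pb, so pb = 99.6.
Sellers receive ps = 99.6 + 28 = 127.6; q' = 829 − 2·99.6 = 629.8.
Buyers' price falls by p* − pb = 1802/15 − 99.6 = 308/15; sellers' price rises by ps − p* = 127.6 − 1802/15 = 112/15.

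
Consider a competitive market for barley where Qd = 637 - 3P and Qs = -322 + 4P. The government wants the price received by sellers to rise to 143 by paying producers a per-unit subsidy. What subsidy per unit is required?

Required subsidy s = 14 per unit

At a seller price of 143, quantity supplied is -322 + 4·143 = 250.
Buyers absorb 250 only when they pay Pb with 637 − 3·Pb = 250, i.e. Pb = 129.
s = Ps − Pb = 143 − 129 = 14.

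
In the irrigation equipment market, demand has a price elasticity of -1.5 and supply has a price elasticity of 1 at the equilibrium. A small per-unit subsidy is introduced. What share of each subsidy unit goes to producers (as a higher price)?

Producer share = 0.6

For a small subsidy around the equilibrium, the benefit split depends on the relative slopes, which at a point are proportional to the elasticities.
Buyer share = εs/(εs + |εd|) = 1/(1 + 1.5) = 0.4; seller share = |εd|/(εs + |εd|) = 0.6.
So producers capture 0.6 of the subsidy.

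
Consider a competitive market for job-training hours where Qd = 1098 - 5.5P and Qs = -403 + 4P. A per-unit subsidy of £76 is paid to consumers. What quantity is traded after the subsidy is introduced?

Pre-subsidy: 1098 - 5.5P = -403 + 4P gives P* = 158, Q* = 229.
With the rebate, buyers effectively pay Pb = Ps − 76, where Ps is the price sellers receive.
Demand in terms of Ps becomes Qd = 1098 − 5.5(Ps − 76) = 1516 - 5.5Ps. Setting this equal to supply: 1516 - 5.5Ps = -403 + 4Ps, so Ps = 202.
Buyers pay Pb = 202 − 76 = 126; Q' = -403 + 4·202 = 405.

Q' = 405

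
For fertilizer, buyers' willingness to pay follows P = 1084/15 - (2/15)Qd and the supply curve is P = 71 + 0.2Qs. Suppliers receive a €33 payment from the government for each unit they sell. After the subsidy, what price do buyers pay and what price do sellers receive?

Buyers pay €58.56; sellers receive €91.56

Pre-subsidy: 1084/15 - (2/15)Q = 71 + 0.2Q gives Q* = 3.8 and P* = 71.76.
With the subsidy, sellers receive Ps = Pb + 33 for each unit, where Pb is the price buyers pay.
On the curves, Pb = 1084/15 - (2/15)Q and Ps = 71 + 0.2Q; the wedge Ps − Pb = 33 gives 71 + 0.2Q − (1084/15 - (2/15)Q) = 33, so Q' = 102.8.
Then Pb = 1084/15 − (2/15)·102.8 = 58.56 and Ps = 71 + 0.2·102.8 = 91.56.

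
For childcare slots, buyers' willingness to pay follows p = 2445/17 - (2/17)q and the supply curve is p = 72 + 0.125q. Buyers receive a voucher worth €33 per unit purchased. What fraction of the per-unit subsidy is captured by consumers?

Consumer share = 16/33

Pre-subsidy: 2445/17 - (2/17)q = 72 + 0.125q gives q* = 296 and p* = 109.
With the rebate, buyers effectively pay pb = ps − 33, where ps is the price sellers receive.
On the curves, pb = 2445/17 - (2/17)q and ps = 72 + 0.125q; the wedge ps − pb = 33 gives 72 + 0.125q − (2445/17 - (2/17)q) = 33, so q' = 432.
Then pb = 2445/17 − (2/17)·432 = 93 and ps = 72 + 0.125·432 = 126.
Buyers' price falls by p* − pb = 109 − 93 = 16; sellers' price rises by ps − p* = 126 − 109 = 17.
So consumers capture 16/33 = 16/33 of each unit of subsidy.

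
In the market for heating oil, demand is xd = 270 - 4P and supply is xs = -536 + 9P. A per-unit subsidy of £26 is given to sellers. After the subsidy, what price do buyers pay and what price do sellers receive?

Buyers pay £44; sellers receive £70

Pre-subsidy: 270 - 4P = -536 + 9P gives P* = 62, x* = 22.
With the subsidy, sellers receive Ps = Pb + 26 for each unit, where Pb is the price buyers pay.
Supply in terms of Pb becomes xs = -536 + 9(Pb + 26) = -302 + 9Pb. Setting this equal to demand: 270 - 4Pb = -302 + 9Pb, so Pb = 44.
Sellers receive Ps = 44 + 26 = 70; x' = 270 − 4·44 = 94.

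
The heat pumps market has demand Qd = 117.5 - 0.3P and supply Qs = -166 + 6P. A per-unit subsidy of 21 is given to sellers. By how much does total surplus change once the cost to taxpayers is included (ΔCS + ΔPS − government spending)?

Pre-subsidy: 117.5 - 0.3P = -166 + 6P gives P* = 45, Q* = 104.
With the subsidy, sellers receive Ps = Pb + 21 for each unit, where Pb is the price buyers pay.
Supply in terms of Pb becomes Qs = -166 + 6(Pb + 21) = -40 + 6Pb. Setting this equal to demand: 117.5 - 0.3Pb = -40 + 6Pb, so Pb = 25.
Sellers receive Ps = 25 + 21 = 46; Q' = 117.5 − 0.3·25 = 110.
ΔCS = ½(104 + 110)(45 − 25) = 2140; ΔPS = ½(104 + 110)(46 − 45) = 107.
Government spending = 21 × 110 = 2310.
Net change = 2140 + 107 − 2310 = -63. The loss equals the DWL triangle ½·21·6.

Net change in total surplus = -63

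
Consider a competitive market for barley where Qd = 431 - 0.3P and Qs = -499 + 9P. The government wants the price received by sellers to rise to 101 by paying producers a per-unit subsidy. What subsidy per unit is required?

Required subsidy s = 31 per unit

At a seller price of 101, quantity supplied is -499 + 9·101 = 410.
Buyers absorb 410 only when they pay Pb with 431 − 0.3·Pb = 410, i.e. Pb = 70.
s = Ps − Pb = 101 − 70 = 31.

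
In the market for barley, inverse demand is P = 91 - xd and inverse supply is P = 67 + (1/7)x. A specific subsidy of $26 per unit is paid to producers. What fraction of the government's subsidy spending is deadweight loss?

DWL / government spending = 0.26

Pre-subsidy: 91 - x = 67 + (1/7)x gives x* = 21 and P* = 70.
With the subsidy, sellers receive Ps = Pb + 26 for each unit, where Pb is the price buyers pay.
On the curves, Pb = 91 - x and Ps = 67 + (1/7)x; the wedge Ps − Pb = 26 gives 67 + (1/7)x − (91 - x) = 26, so x' = 43.75.
Then Pb = 91 − 1·43.75 = 47.25 and Ps = 67 + (1/7)·43.75 = 73.25.
ΔCS = ½(21 + 43.75)(70 − 47.25) = 736.53125; ΔPS = ½(21 + 43.75)(73.25 − 70) = 105.21875.
Government spending = 26 × 43.75 = 1137.5.
DWL = ½ × 26 × (43.75 − 21) = 295.75; fraction = 295.75 / 1137.5 = 0.26.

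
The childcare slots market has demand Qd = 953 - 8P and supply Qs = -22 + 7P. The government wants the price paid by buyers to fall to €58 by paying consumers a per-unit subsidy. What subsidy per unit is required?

At a buyer price of 58, quantity demanded is 953 − 8·58 = 489.
Sellers supply 489 only when they receive Ps with -22 + 7·Ps = 489, i.e. Ps = 73.
s = Ps − Pb = 73 − 58 = 15.

Required subsidy s = €15 per unit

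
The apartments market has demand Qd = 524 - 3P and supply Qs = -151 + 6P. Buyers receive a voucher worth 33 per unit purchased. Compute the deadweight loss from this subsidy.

Deadweight loss = 1089

Pre-subsidy: 524 - 3P = -151 + 6P gives P* = 75, Q* = 299.
With the rebate, buyers effectively pay Pb = Ps − 33, where Ps is the price sellers receive.
Demand in terms of Ps becomes Qd = 524 − 3(Ps − 33) = 623 - 3Ps. Setting this equal to supply: 623 - 3Ps = -151 + 6Ps, so Ps = 86.
Buyers pay Pb = 86 − 33 = 53; Q' = -151 + 6·86 = 365.
The subsidy expands output by 365 − 299 = 66 past the efficient level; on those units the gap between marginal cost and willingness to pay runs from 0 up to 33.
DWL = ½ × 33 × 66 = 1089.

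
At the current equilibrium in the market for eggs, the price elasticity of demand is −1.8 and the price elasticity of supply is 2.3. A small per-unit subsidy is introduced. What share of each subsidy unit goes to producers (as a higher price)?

Producer share = 18/41

For a small subsidy around the equilibrium, the benefit split depends on the relative slopes, which at a point are proportional to the elasticities.
Buyer share = εs/(εs + |εd|) = 2.3/(2.3 + 1.8) = 23/41; seller share = |εd|/(εs + |εd|) = 18/41.
So producers capture 18/41 of the subsidy.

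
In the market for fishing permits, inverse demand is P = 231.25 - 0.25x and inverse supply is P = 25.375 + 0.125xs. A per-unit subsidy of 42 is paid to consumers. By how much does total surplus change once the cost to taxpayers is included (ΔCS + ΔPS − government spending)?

Pre-subsidy: 231.25 - 0.25x = 25.375 + 0.125x gives x* = 549 and P* = 94.
With the rebate, buyers effectively pay Pb = Ps − 42, where Ps is the price sellers receive.
On the curves, Pb = 231.25 - 0.25x and Ps = 25.375 + 0.125x; the wedge Ps − Pb = 42 gives 25.375 + 0.125x − (231.25 - 0.25x) = 42, so x' = 661.
Then Pb = 231.25 − 0.25·661 = 66 and Ps = 25.375 + 0.125·661 = 108.
ΔCS = ½(549 + 661)(94 − 66) = 16940; ΔPS = ½(549 + 661)(108 − 94) = 8470.
Government spending = 42 × 661 = 27762.
Net change = 16940 + 8470 − 27762 = -2352. The loss equals the DWL triangle ½·42·112.

Net change in total surplus = -2352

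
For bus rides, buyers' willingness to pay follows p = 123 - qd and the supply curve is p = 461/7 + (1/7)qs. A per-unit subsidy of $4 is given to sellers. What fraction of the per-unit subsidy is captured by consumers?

Pre-subsidy: 123 - q = 461/7 + (1/7)q gives q* = 50 and p* = 73.
With the subsidy, sellers receive ps = pb + 4 for each unit, where pb is the price buyers pay.
On the curves, pb = 123 - q and ps = 461/7 + (1/7)q; the wedge ps − pb = 4 gives 461/7 + (1/7)q − (123 - q) = 4, so q' = 53.5.
Then pb = 123 − 1·53.5 = 69.5 and ps = 461/7 + (1/7)·53.5 = 73.5.
Buyers' price falls by p* − pb = 73 − 69.5 = 3.5; sellers' price rises by ps − p* = 73.5 − 73 = 0.5.
So consumers capture 3.5/4 = 0.875 of each unit of subsidy.

Consumer share = 0.875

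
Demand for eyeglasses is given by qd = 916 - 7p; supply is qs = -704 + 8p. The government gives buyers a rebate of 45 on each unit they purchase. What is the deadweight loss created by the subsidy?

Deadweight loss = 3780

Pre-subsidy: 916 - 7p = -704 + 8p gives p* = 108, q* = 160.
With the rebate, buyers effectively pay pb = ps − 45, where ps is the price sellers receive.
Demand in terms of ps becomes qd = 916 − 7(ps − 45) = 1231 - 7ps. Setting this equal to supply: 1231 - 7ps = -704 + 8ps, so ps = 129.
Buyers pay pb = 129 − 45 = 84; q' = -704 + 8·129 = 328.
The subsidy expands output by 328 − 160 = 168 past the efficient level; on those units the gap between marginal cost and willingness to pay runs from 0 up to 45.
DWL = ½ × 45 × 168 = 3780.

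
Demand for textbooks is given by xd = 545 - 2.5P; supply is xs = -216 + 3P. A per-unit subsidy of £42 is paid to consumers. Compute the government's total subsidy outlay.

Pre-subsidy: 545 - 2.5P = -216 + 3P gives P* = 1522/11, x* = 2190/11.
With the rebate, buyers effectively pay Pb = Ps − 42, where Ps is the price sellers receive.
Demand in terms of Ps becomes xd = 545 − 2.5(Ps − 42) = 650 - 2.5Ps. Setting this equal to supply: 650 - 2.5Ps = -216 + 3Ps, so Ps = 1732/11.
Buyers pay Pb = 1732/11 − 42 = 1270/11; x' = -216 + 3·(1732/11) = 2820/11.
Government outlay = subsidy × quantity = 42 × 2820/11 = 118440/11.

Government cost = 118440/11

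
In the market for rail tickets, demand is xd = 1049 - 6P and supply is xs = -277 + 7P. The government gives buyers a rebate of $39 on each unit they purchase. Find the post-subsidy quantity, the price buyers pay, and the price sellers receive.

x' = 563; buyers pay $81; sellers receive $120

Pre-subsidy: 1049 - 6P = -277 + 7P gives P* = 102, x* = 437.
With the rebate, buyers effectively pay Pb = Ps − 39, where Ps is the price sellers receive.
Demand in terms of Ps becomes xd = 1049 − 6(Ps − 39) = 1283 - 6Ps. Setting this equal to supply: 1283 - 6Ps = -277 + 7Ps, so Ps = 120.
Buyers pay Pb = 120 − 39 = 81; x' = -277 + 7·120 = 563.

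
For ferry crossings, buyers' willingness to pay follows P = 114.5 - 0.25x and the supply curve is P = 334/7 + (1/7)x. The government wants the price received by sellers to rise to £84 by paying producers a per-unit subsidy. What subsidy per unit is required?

At a seller price of 84, quantity supplied is -334 + 7·84 = 254.
Buyers absorb 254 only when they pay Pb = 114.5 − 0.25·254 = 51.
s = Ps − Pb = 84 − 51 = 33.

Required subsidy s = £33 per unit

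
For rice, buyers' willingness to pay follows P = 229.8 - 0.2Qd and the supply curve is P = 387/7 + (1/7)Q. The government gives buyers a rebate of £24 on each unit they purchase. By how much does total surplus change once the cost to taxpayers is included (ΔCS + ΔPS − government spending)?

Net change in total surplus = -£840

Pre-subsidy: 229.8 - 0.2Q = 387/7 + (1/7)Q gives Q* = 509 and P* = 128.
With the rebate, buyers effectively pay Pb = Ps − 24, where Ps is the price sellers receive.
On the curves, Pb = 229.8 - 0.2Q and Ps = 387/7 + (1/7)Q; the wedge Ps − Pb = 24 gives 387/7 + (1/7)Q − (229.8 - 0.2Q) = 24, so Q' = 579.
Then Pb = 229.8 − 0.2·579 = 114 and Ps = 387/7 + (1/7)·579 = 138.
ΔCS = ½(509 + 579)(128 − 114) = 7616; ΔPS = ½(509 + 579)(138 − 128) = 5440.
Government spending = 24 × 579 = 13896.
Net change = 7616 + 5440 − 13896 = -840. The loss equals the DWL triangle ½·24·70.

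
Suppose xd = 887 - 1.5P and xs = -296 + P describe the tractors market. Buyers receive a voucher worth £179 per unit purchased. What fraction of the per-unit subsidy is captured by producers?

Producer share = 0.6

Pre-subsidy: 887 - 1.5P = -296 + P gives P* = 473.2, x* = 177.2.
With the rebate, buyers effectively pay Pb = Ps − 179, where Ps is the price sellers receive.
Demand in terms of Ps becomes xd = 887 − 1.5(Ps − 179) = 1155.5 - 1.5Ps. Setting this equal to supply: 1155.5 - 1.5Ps = -296 + Ps, so Ps = 580.6.
Buyers pay Pb = 580.6 − 179 = 401.6; x' = -296 + 1·580.6 = 284.6.
Buyers' price falls by P* − Pb = 473.2 − 401.6 = 71.6; sellers' price rises by Ps − P* = 580.6 − 473.2 = 107.4.
So producers capture 107.4/179 = 0.6 of each unit of subsidy.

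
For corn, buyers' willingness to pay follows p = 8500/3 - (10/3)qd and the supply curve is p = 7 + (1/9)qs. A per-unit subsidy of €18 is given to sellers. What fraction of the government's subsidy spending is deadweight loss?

Pre-subsidy: 8500/3 - (10/3)q = 7 + (1/9)q gives q* = 25437/31 and p* = 9130/93.
With the subsidy, sellers receive ps = pb + 18 for each unit, where pb is the price buyers pay.
On the curves, pb = 8500/3 - (10/3)q and ps = 7 + (1/9)q; the wedge ps − pb = 18 gives 7 + (1/9)q − (8500/3 - (10/3)q) = 18, so q' = 25599/31.
Then pb = 8500/3 − (10/3)·(25599/31) = 7510/93 and ps = 7 + (1/9)·(25599/31) = 9184/93.
ΔCS = ½(25437/31 + 25599/31)(9130/93 − 7510/93) = 13779720/961; ΔPS = ½(25437/31 + 25599/31)(9184/93 − 9130/93) = 459324/961.
Government spending = 18 × 25599/31 = 460782/31.
DWL = ½ × 18 × (25599/31 − 25437/31) = 1458/31; fraction = (1458/31) / (460782/31) = 27/8533.

DWL / government spending = 27/8533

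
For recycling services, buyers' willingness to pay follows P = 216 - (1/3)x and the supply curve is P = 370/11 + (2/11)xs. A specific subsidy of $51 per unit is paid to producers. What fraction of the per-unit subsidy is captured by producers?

Producer share = 6/17

Pre-subsidy: 216 - (1/3)x = 370/11 + (2/11)x gives x* = 354 and P* = 98.
With the subsidy, sellers receive Ps = Pb + 51 for each unit, where Pb is the price buyers pay.
On the curves, Pb = 216 - (1/3)x and Ps = 370/11 + (2/11)x; the wedge Ps − Pb = 51 gives 370/11 + (2/11)x − (216 - (1/3)x) = 51, so x' = 453.
Then Pb = 216 − (1/3)·453 = 65 and Ps = 370/11 + (2/11)·453 = 116.
Buyers' price falls by P* − Pb = 98 − 65 = 33; sellers' price rises by Ps − P* = 116 − 98 = 18.
So producers capture 18/51 = 6/17 of each unit of subsidy.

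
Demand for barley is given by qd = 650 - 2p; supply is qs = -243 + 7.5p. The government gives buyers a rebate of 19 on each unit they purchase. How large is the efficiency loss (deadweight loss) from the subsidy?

Pre-subsidy: 650 - 2p = -243 + 7.5p gives p* = 94, q* = 462.
With the rebate, buyers effectively pay pb = ps − 19, where ps is the price sellers receive.
Demand in terms of ps becomes qd = 650 − 2(ps − 19) = 688 - 2ps. Setting this equal to supply: 688 - 2ps = -243 + 7.5ps, so ps = 98.
Buyers pay pb = 98 − 19 = 79; q' = -243 + 7.5·98 = 492.
The subsidy expands output by 492 − 462 = 30 past the efficient level; on those units the gap between marginal cost and willingness to pay runs from 0 up to 19.
DWL = ½ × 19 × 30 = 285.

Deadweight loss = 285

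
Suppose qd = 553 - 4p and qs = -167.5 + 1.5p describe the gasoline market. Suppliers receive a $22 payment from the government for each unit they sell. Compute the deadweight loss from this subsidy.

Pre-subsidy: 553 - 4p = -167.5 + 1.5p gives p* = 131, q* = 29.
With the subsidy, sellers receive ps = pb + 22 for each unit, where pb is the price buyers pay.
Supply in terms of pb becomes qs = -167.5 + 1.5(pb + 22) = -134.5 + 1.5pb. Setting this equal to demand: 553 - 4pb = -134.5 + 1.5pb, so pb = 125.
Sellers receive ps = 125 + 22 = 147; q' = 553 − 4·125 = 53.
The subsidy expands output by 53 − 29 = 24 past the efficient level; on those units the gap between marginal cost and willingness to pay runs from 0 up to 22.
DWL = ½ × 22 × 24 = 264.

Deadweight loss = $264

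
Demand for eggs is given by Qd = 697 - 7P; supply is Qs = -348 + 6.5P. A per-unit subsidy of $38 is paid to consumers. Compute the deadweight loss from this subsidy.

Pre-subsidy: 697 - 7P = -348 + 6.5P gives P* = 2090/27, Q* = 4189/27.
With the rebate, buyers effectively pay Pb = Ps − 38, where Ps is the price sellers receive.
Demand in terms of Ps becomes Qd = 697 − 7(Ps − 38) = 963 - 7Ps. Setting this equal to supply: 963 - 7Ps = -348 + 6.5Ps, so Ps = 874/9.
Buyers pay Pb = 874/9 − 38 = 532/9; Q' = -348 + 6.5·(874/9) = 2549/9.
The subsidy expands output by 2549/9 − 4189/27 = 3458/27 past the efficient level; on those units the gap between marginal cost and willingness to pay runs from 0 up to 38.
DWL = ½ × 38 × 3458/27 = 65702/27.

Deadweight loss = 65702/27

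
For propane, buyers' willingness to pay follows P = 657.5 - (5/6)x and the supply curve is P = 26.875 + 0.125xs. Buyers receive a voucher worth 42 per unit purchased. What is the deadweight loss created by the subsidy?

Deadweight loss = 21168/23

Pre-subsidy: 657.5 - (5/6)x = 26.875 + 0.125x gives x* = 15135/23 and P* = 2510/23.
With the rebate, buyers effectively pay Pb = Ps − 42, where Ps is the price sellers receive.
On the curves, Pb = 657.5 - (5/6)x and Ps = 26.875 + 0.125x; the wedge Ps − Pb = 42 gives 26.875 + 0.125x − (657.5 - (5/6)x) = 42, so x' = 16143/23.
Then Pb = 657.5 − (5/6)·(16143/23) = 1670/23 and Ps = 26.875 + 0.125·(16143/23) = 2636/23.
The subsidy expands output by 16143/23 − 15135/23 = 1008/23 past the efficient level; on those units the gap between marginal cost and willingness to pay runs from 0 up to 42.
DWL = ½ × 42 × 1008/23 = 21168/23.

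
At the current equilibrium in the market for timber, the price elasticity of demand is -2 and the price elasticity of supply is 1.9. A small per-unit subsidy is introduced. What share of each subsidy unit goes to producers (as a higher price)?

Producer share = 20/39

For a small subsidy around the equilibrium, the benefit split depends on the relative slopes, which at a point are proportional to the elasticities.
Buyer share = εs/(εs + |εd|) = 1.9/(1.9 + 2) = 19/39; seller share = |εd|/(εs + |εd|) = 20/39.
So producers capture 20/39 of the subsidy.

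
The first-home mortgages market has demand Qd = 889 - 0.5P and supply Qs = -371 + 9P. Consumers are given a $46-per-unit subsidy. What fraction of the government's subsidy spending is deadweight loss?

Pre-subsidy: 889 - 0.5P = -371 + 9P gives P* = 2520/19, Q* = 15631/19.
With the rebate, buyers effectively pay Pb = Ps − 46, where Ps is the price sellers receive.
Demand in terms of Ps becomes Qd = 889 − 0.5(Ps − 46) = 912 - 0.5Ps. Setting this equal to supply: 912 - 0.5Ps = -371 + 9Ps, so Ps = 2566/19.
Buyers pay Pb = 2566/19 − 46 = 1692/19; Q' = -371 + 9·(2566/19) = 16045/19.
ΔCS = ½(15631/19 + 16045/19)(2520/19 − 1692/19) = 13113864/361; ΔPS = ½(15631/19 + 16045/19)(2566/19 − 2520/19) = 728548/361.
Government spending = 46 × 16045/19 = 738070/19.
DWL = ½ × 46 × (16045/19 − 15631/19) = 9522/19; fraction = (9522/19) / (738070/19) = 207/16045.

DWL / government spending = 207/16045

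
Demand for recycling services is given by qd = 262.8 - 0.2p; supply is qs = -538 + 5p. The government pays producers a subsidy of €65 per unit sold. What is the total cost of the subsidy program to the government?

Government cost = €15892.5

Pre-subsidy: 262.8 - 0.2p = -538 + 5p gives p* = 154, q* = 232.
With the subsidy, sellers receive ps = pb + 65 for each unit, where pb is the price buyers pay.
Supply in terms of pb becomes qs = -538 + 5(pb + 65) = -213 + 5pb. Setting this equal to demand: 262.8 - 0.2pb = -213 + 5pb, so pb = 91.5.
Sellers receive ps = 91.5 + 65 = 156.5; q' = 262.8 − 0.2·91.5 = 244.5.
Government outlay = subsidy × quantity = 65 × 244.5 = 15892.5.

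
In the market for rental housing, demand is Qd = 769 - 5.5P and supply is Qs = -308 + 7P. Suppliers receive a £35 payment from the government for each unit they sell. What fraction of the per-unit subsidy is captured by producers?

Producer share = 0.44

Pre-subsidy: 769 - 5.5P = -308 + 7P gives P* = 86.16, Q* = 295.12.
With the subsidy, sellers receive Ps = Pb + 35 for each unit, where Pb is the price buyers pay.
Supply in terms of Pb becomes Qs = -308 + 7(Pb + 35) = -63 + 7Pb. Setting this equal to demand: 769 - 5.5Pb = -63 + 7Pb, so Pb = 66.56.
Sellers receive Ps = 66.56 + 35 = 101.56; Q' = 769 − 5.5·66.56 = 402.92.
Buyers' price falls by P* − Pb = 86.16 − 66.56 = 19.6; sellers' price rises by Ps − P* = 101.56 − 86.16 = 15.4.
So producers capture 15.4/35 = 0.44 of each unit of subsidy.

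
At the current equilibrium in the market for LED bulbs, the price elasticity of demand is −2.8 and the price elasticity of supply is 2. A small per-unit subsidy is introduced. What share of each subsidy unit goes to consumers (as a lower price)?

Consumer share = 5/12

For a small subsidy around the equilibrium, the benefit split depends on the relative slopes, which at a point are proportional to the elasticities.
Buyer share = εs/(εs + |εd|) = 2/(2 + 2.8) = 5/12; seller share = |εd|/(εs + |εd|) = 7/12.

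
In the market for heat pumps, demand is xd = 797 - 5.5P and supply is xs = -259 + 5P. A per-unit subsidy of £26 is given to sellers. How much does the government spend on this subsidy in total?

Pre-subsidy: 797 - 5.5P = -259 + 5P gives P* = 704/7, x* = 1707/7.
With the subsidy, sellers receive Ps = Pb + 26 for each unit, where Pb is the price buyers pay.
Supply in terms of Pb becomes xs = -259 + 5(Pb + 26) = -129 + 5Pb. Setting this equal to demand: 797 - 5.5Pb = -129 + 5Pb, so Pb = 1852/21.
Sellers receive Ps = 1852/21 + 26 = 2398/21; x' = 797 − 5.5·(1852/21) = 6551/21.
Government outlay = subsidy × quantity = 26 × 6551/21 = 170326/21.

Government cost = 170326/21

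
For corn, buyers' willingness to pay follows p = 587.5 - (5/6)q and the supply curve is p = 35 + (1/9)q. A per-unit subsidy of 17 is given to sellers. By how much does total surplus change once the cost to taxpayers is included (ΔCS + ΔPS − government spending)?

Net change in total surplus = -153

Pre-subsidy: 587.5 - (5/6)q = 35 + (1/9)q gives q* = 585 and p* = 100.
With the subsidy, sellers receive ps = pb + 17 for each unit, where pb is the price buyers pay.
On the curves, pb = 587.5 - (5/6)q and ps = 35 + (1/9)q; the wedge ps − pb = 17 gives 35 + (1/9)q − (587.5 - (5/6)q) = 17, so q' = 603.
Then pb = 587.5 − (5/6)·603 = 85 and ps = 35 + (1/9)·603 = 102.
ΔCS = ½(585 + 603)(100 − 85) = 8910; ΔPS = ½(585 + 603)(102 − 100) = 1188.
Government spending = 17 × 603 = 10251.
Net change = 8910 + 1188 − 10251 = -153. The loss equals the DWL triangle ½·17·18.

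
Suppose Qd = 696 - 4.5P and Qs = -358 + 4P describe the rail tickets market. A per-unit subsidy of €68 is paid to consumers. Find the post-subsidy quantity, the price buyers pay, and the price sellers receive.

Q' = 282; buyers pay €92; sellers receive €160

Pre-subsidy: 696 - 4.5P = -358 + 4P gives P* = 124, Q* = 138.
With the rebate, buyers effectively pay Pb = Ps − 68, where Ps is the price sellers receive.
Demand in terms of Ps becomes Qd = 696 − 4.5(Ps − 68) = 1002 - 4.5Ps. Setting this equal to supply: 1002 - 4.5Ps = -358 + 4Ps, so Ps = 160.
Buyers pay Pb = 160 − 68 = 92; Q' = -358 + 4·160 = 282.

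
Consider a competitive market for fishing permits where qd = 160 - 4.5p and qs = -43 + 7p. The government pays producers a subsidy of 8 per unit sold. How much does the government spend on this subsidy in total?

Government cost = 18856/23

Pre-subsidy: 160 - 4.5p = -43 + 7p gives p* = 406/23, q* = 1853/23.
With the subsidy, sellers receive ps = pb + 8 for each unit, where pb is the price buyers pay.
Supply in terms of pb becomes qs = -43 + 7(pb + 8) = 13 + 7pb. Setting this equal to demand: 160 - 4.5pb = 13 + 7pb, so pb = 294/23.
Sellers receive ps = 294/23 + 8 = 478/23; q' = 160 − 4.5·(294/23) = 2357/23.
Government outlay = subsidy × quantity = 8 × 2357/23 = 18856/23.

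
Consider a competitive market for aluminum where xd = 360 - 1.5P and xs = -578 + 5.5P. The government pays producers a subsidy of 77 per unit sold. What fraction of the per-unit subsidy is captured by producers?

Pre-subsidy: 360 - 1.5P = -578 + 5.5P gives P* = 134, x* = 159.
With the subsidy, sellers receive Ps = Pb + 77 for each unit, where Pb is the price buyers pay.
Supply in terms of Pb becomes xs = -578 + 5.5(Pb + 77) = -154.5 + 5.5Pb. Setting this equal to demand: 360 - 1.5Pb = -154.5 + 5.5Pb, so Pb = 73.5.
Sellers receive Ps = 73.5 + 77 = 150.5; x' = 360 − 1.5·73.5 = 249.75.
Buyers' price falls by P* − Pb = 134 − 73.5 = 60.5; sellers' price rises by Ps − P* = 150.5 − 134 = 16.5.
So producers capture 16.5/77 = 3/14 of each unit of subsidy.

Producer share = 3/14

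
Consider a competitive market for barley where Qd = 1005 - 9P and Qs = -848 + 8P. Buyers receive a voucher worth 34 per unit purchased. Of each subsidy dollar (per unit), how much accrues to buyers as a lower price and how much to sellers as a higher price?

Pre-subsidy: 1005 - 9P = -848 + 8P gives P* = 109, Q* = 24.
With the rebate, buyers effectively pay Pb = Ps − 34, where Ps is the price sellers receive.
Demand in terms of Ps becomes Qd = 1005 − 9(Ps − 34) = 1311 - 9Ps. Setting this equal to supply: 1311 - 9Ps = -848 + 8Ps, so Ps = 127.
Buyers pay Pb = 127 − 34 = 93; Q' = -848 + 8·127 = 168.
Buyers' price falls by P* − Pb = 109 − 93 = 16; sellers' price rises by Ps − P* = 127 − 109 = 18.

Buyers gain 16 per unit; sellers gain 18 per unit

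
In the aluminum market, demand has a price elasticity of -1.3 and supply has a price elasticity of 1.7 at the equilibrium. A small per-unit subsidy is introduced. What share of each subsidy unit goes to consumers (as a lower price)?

For a small subsidy around the equilibrium, the benefit split depends on the relative slopes, which at a point are proportional to the elasticities.
Buyer share = εs/(εs + |εd|) = 1.7/(1.7 + 1.3) = 17/30; seller share = |εd|/(εs + |εd|) = 13/30.

Consumer share = 17/30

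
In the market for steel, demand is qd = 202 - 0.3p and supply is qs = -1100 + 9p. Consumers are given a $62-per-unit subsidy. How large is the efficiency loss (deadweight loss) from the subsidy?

Deadweight loss = $558

Pre-subsidy: 202 - 0.3p = -1100 + 9p gives p* = 140, q* = 160.
With the rebate, buyers effectively pay pb = ps − 62, where ps is the price sellers receive.
Demand in terms of ps becomes qd = 202 − 0.3(ps − 62) = 220.6 - 0.3ps. Setting this equal to supply: 220.6 - 0.3ps = -1100 + 9ps, so ps = 142.
Buyers pay pb = 142 − 62 = 80; q' = -1100 + 9·142 = 178.
The subsidy expands output by 178 − 160 = 18 past the efficient level; on those units the gap between marginal cost and willingness to pay runs from 0 up to 62.
DWL = ½ × 62 × 18 = 558.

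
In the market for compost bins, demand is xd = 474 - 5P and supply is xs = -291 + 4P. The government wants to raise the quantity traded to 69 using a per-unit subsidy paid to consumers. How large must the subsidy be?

Required subsidy s = 9 per unit

At x = 69, invert demand for the buyer price: Pb = (474 − 69)/5 = 81; invert supply for the seller price: Ps = (69 − (-291))/4 = 90.
The subsidy must fill the gap: s = Ps − Pb = 90 − 81 = 9.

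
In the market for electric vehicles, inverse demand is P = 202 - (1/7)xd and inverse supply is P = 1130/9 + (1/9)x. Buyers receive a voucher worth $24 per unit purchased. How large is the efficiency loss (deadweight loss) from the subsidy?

Pre-subsidy: 202 - (1/7)x = 1130/9 + (1/9)x gives x* = 301 and P* = 159.
With the rebate, buyers effectively pay Pb = Ps − 24, where Ps is the price sellers receive.
On the curves, Pb = 202 - (1/7)x and Ps = 1130/9 + (1/9)x; the wedge Ps − Pb = 24 gives 1130/9 + (1/9)x − (202 - (1/7)x) = 24, so x' = 395.5.
Then Pb = 202 − (1/7)·395.5 = 145.5 and Ps = 1130/9 + (1/9)·395.5 = 169.5.
The subsidy expands output by 395.5 − 301 = 94.5 past the efficient level; on those units the gap between marginal cost and willingness to pay runs from 0 up to 24.
DWL = ½ × 24 × 94.5 = 1134.

Deadweight loss = $1134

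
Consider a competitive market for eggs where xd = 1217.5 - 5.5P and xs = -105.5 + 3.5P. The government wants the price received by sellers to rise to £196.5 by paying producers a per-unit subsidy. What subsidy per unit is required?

At a seller price of 196.5, quantity supplied is -105.5 + 3.5·196.5 = 582.25.
Buyers absorb 582.25 only when they pay Pb with 1217.5 − 5.5·Pb = 582.25, i.e. Pb = 115.5.
s = Ps − Pb = 196.5 − 115.5 = 81.

Required subsidy s = £81 per unit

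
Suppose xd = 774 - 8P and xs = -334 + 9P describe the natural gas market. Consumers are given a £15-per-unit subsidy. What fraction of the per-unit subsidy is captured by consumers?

Consumer share = 9/17

Pre-subsidy: 774 - 8P = -334 + 9P gives P* = 1108/17, x* = 4294/17.
With the rebate, buyers effectively pay Pb = Ps − 15, where Ps is the price sellers receive.
Demand in terms of Ps becomes xd = 774 − 8(Ps − 15) = 894 - 8Ps. Setting this equal to supply: 894 - 8Ps = -334 + 9Ps, so Ps = 1228/17.
Buyers pay Pb = 1228/17 − 15 = 973/17; x' = -334 + 9·(1228/17) = 5374/17.
Buyers' price falls by P* − Pb = 1108/17 − 973/17 = 135/17; sellers' price rises by Ps − P* = 1228/17 − 1108/17 = 120/17.
So consumers capture (135/17)/15 = 9/17 of each unit of subsidy.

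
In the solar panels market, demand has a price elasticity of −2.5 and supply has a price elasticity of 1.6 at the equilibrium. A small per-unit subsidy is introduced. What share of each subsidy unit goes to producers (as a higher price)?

Producer share = 25/41

For a small subsidy around the equilibrium, the benefit split depends on the relative slopes, which at a point are proportional to the elasticities.
Buyer share = εs/(εs + |εd|) = 1.6/(1.6 + 2.5) = 16/41; seller share = |εd|/(εs + |εd|) = 25/41.
So producers capture 25/41 of the subsidy.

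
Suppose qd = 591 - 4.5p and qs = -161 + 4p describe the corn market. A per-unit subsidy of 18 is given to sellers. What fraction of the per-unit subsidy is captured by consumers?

Pre-subsidy: 591 - 4.5p = -161 + 4p gives p* = 1504/17, q* = 3279/17.
With the subsidy, sellers receive ps = pb + 18 for each unit, where pb is the price buyers pay.
Supply in terms of pb becomes qs = -161 + 4(pb + 18) = -89 + 4pb. Setting this equal to demand: 591 - 4.5pb = -89 + 4pb, so pb = 80.
Sellers receive ps = 80 + 18 = 98; q' = 591 − 4.5·80 = 231.
Buyers' price falls by p* − pb = 1504/17 − 80 = 144/17; sellers' price rises by ps − p* = 98 − 1504/17 = 162/17.
So consumers capture (144/17)/18 = 8/17 of each unit of subsidy.

Consumer share = 8/17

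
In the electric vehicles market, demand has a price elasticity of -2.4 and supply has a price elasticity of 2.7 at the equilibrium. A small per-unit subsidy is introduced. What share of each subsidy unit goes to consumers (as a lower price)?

For a small subsidy around the equilibrium, the benefit split depends on the relative slopes, which at a point are proportional to the elasticities.
Buyer share = εs/(εs + |εd|) = 2.7/(2.7 + 2.4) = 9/17; seller share = |εd|/(εs + |εd|) = 8/17.

Consumer share = 9/17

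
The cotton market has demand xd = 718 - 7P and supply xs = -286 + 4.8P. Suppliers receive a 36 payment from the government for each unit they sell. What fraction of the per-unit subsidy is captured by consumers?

Pre-subsidy: 718 - 7P = -286 + 4.8P gives P* = 5020/59, x* = 7222/59.
With the subsidy, sellers receive Ps = Pb + 36 for each unit, where Pb is the price buyers pay.
Supply in terms of Pb becomes xs = -286 + 4.8(Pb + 36) = -113.2 + 4.8Pb. Setting this equal to demand: 718 - 7Pb = -113.2 + 4.8Pb, so Pb = 4156/59.
Sellers receive Ps = 4156/59 + 36 = 6280/59; x' = 718 − 7·(4156/59) = 13270/59.
Buyers' price falls by P* − Pb = 5020/59 − 4156/59 = 864/59; sellers' price rises by Ps − P* = 6280/59 − 5020/59 = 1260/59.
So consumers capture (864/59)/36 = 24/59 of each unit of subsidy.

Consumer share = 24/59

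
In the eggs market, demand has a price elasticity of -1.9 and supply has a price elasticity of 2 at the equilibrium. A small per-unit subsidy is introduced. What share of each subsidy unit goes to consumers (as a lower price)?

For a small subsidy around the equilibrium, the benefit split depends on the relative slopes, which at a point are proportional to the elasticities.
Buyer share = εs/(εs + |εd|) = 2/(2 + 1.9) = 20/39; seller share = |εd|/(εs + |εd|) = 19/39.

Consumer share = 20/39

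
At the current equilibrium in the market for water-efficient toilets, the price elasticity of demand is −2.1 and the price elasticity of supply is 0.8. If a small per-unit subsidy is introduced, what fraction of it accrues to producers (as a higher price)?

For a small subsidy around the equilibrium, the benefit split depends on the relative slopes, which at a point are proportional to the elasticities.
Buyer share = εs/(εs + |εd|) = 0.8/(0.8 + 2.1) = 8/29; seller share = |εd|/(εs + |εd|) = 21/29.
So producers capture 21/29 of the subsidy.

Producer share = 21/29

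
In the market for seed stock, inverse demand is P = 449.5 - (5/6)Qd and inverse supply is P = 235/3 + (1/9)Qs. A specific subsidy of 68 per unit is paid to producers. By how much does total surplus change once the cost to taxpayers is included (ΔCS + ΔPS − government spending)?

Net change in total surplus = -2448

Pre-subsidy: 449.5 - (5/6)Q = 235/3 + (1/9)Q gives Q* = 393 and P* = 122.
With the subsidy, sellers receive Ps = Pb + 68 for each unit, where Pb is the price buyers pay.
On the curves, Pb = 449.5 - (5/6)Q and Ps = 235/3 + (1/9)Q; the wedge Ps − Pb = 68 gives 235/3 + (1/9)Q − (449.5 - (5/6)Q) = 68, so Q' = 465.
Then Pb = 449.5 − (5/6)·465 = 62 and Ps = 235/3 + (1/9)·465 = 130.
ΔCS = ½(393 + 465)(122 − 62) = 25740; ΔPS = ½(393 + 465)(130 − 122) = 3432.
Government spending = 68 × 465 = 31620.
Net change = 25740 + 3432 − 31620 = -2448. The loss equals the DWL triangle ½·68·72.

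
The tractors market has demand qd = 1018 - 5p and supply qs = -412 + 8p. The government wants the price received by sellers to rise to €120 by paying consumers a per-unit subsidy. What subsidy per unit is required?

Required subsidy s = €26 per unit

At a seller price of 120, quantity supplied is -412 + 8·120 = 548.
Buyers absorb 548 only when they pay pb with 1018 − 5·pb = 548, i.e. pb = 94.
s = ps − pb = 120 − 94 = 26.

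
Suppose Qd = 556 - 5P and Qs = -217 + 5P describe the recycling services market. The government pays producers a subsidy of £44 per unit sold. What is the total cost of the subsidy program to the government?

Pre-subsidy: 556 - 5P = -217 + 5P gives P* = 77.3, Q* = 169.5.
With the subsidy, sellers receive Ps = Pb + 44 for each unit, where Pb is the price buyers pay.
Supply in terms of Pb becomes Qs = -217 + 5(Pb + 44) = 3 + 5Pb. Setting this equal to demand: 556 - 5Pb = 3 + 5Pb, so Pb = 55.3.
Sellers receive Ps = 55.3 + 44 = 99.3; Q' = 556 − 5·55.3 = 279.5.
Government outlay = subsidy × quantity = 44 × 279.5 = 12298.

Government cost = £12298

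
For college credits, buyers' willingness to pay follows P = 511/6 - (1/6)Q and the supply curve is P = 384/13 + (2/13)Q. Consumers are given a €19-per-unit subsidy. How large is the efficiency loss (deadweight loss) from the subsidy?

Pre-subsidy: 511/6 - (1/6)Q = 384/13 + (2/13)Q gives Q* = 173.56 and P* = 56.24.
With the rebate, buyers effectively pay Pb = Ps − 19, where Ps is the price sellers receive.
On the curves, Pb = 511/6 - (1/6)Q and Ps = 384/13 + (2/13)Q; the wedge Ps − Pb = 19 gives 384/13 + (2/13)Q − (511/6 - (1/6)Q) = 19, so Q' = 232.84.
Then Pb = 511/6 − (1/6)·232.84 = 46.36 and Ps = 384/13 + (2/13)·232.84 = 65.36.
The subsidy expands output by 232.84 − 173.56 = 59.28 past the efficient level; on those units the gap between marginal cost and willingness to pay runs from 0 up to 19.
DWL = ½ × 19 × 59.28 = 563.16.

Deadweight loss = €563.16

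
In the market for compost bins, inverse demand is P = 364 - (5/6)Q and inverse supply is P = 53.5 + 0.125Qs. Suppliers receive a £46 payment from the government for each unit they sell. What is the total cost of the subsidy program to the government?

Pre-subsidy: 364 - (5/6)Q = 53.5 + 0.125Q gives Q* = 324 and P* = 94.
With the subsidy, sellers receive Ps = Pb + 46 for each unit, where Pb is the price buyers pay.
On the curves, Pb = 364 - (5/6)Q and Ps = 53.5 + 0.125Q; the wedge Ps − Pb = 46 gives 53.5 + 0.125Q − (364 - (5/6)Q) = 46, so Q' = 372.
Then Pb = 364 − (5/6)·372 = 54 and Ps = 53.5 + 0.125·372 = 100.
Government outlay = subsidy × quantity = 46 × 372 = 17112.

Government cost = £17112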